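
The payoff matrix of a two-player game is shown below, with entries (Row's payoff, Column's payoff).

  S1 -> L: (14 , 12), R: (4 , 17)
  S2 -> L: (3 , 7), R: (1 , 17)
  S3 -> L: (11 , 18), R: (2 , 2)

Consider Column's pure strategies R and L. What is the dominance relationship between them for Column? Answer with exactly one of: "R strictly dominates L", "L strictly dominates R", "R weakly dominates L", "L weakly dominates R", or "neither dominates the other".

neither dominates the other

Compare R to L across every action of Row: S1: 17>12, S2: 17>7, S3: 2<18.
R does better at S1, S2 but worse at S3; neither strategy dominates the other.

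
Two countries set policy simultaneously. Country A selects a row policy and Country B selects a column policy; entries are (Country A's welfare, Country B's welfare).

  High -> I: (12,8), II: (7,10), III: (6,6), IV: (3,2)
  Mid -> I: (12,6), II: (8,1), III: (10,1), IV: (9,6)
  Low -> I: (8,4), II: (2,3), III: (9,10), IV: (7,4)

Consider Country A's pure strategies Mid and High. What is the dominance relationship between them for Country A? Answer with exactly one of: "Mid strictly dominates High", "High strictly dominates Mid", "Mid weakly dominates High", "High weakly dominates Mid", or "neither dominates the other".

Mid weakly dominates High

Compare Mid to High across each choice by Country B: I: 12=12, II: 8>7, III: 10>6, IV: 9>3.
Mid is at least as good everywhere and strictly better somewhere (tied only at I), so Mid weakly but not strictly dominates High.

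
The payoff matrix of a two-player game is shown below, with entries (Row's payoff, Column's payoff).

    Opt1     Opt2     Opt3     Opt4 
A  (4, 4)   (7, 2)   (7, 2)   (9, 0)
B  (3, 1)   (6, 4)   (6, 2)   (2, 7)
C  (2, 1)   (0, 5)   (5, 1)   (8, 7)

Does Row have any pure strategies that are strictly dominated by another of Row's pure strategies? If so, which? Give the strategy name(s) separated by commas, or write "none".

Nothing dominates A: B at Opt1 (4>3); C at Opt1 (4>2).
B is strictly dominated by A (Opt1: 4>3, Opt2: 7>6, Opt3: 7>6, Opt4: 9>2).
C: dominated, since A does at least as well everywhere (Opt1: 4>2, Opt2: 7>0, Opt3: 7>5, Opt4: 9>8).

B, C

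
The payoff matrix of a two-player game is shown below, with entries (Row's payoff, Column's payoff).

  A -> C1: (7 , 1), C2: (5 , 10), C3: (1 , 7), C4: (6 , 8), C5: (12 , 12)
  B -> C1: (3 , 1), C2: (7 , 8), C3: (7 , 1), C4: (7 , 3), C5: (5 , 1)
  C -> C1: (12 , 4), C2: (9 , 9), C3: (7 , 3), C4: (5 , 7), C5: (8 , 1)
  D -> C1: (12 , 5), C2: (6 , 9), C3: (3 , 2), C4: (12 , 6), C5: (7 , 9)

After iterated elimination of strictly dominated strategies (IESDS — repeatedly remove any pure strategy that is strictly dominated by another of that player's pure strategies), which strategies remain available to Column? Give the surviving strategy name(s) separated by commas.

Column C1 is eliminated: C2 beats it against every remaining row (A: 10>1, B: 8>1, C: 9>4, D: 9>5).
Column's strategy C3 is strictly dominated by C2 (A: 10>7, B: 8>1, C: 9>3, D: 9>2) and is removed.
Column's strategy C4 is strictly dominated by C2 (A: 10>8, B: 8>3, C: 9>7, D: 9>6) and is removed.
Row B is eliminated: C beats it against every remaining column (C2: 9>7, C5: 8>5).
For Row, C strictly dominates D on the remaining columns (C2: 9>6, C5: 8>7); eliminate D.
Among the remaining strategies, none is strictly dominated by another pure strategy of the same player, so the elimination stops.
Surviving strategies — Row: {A, C}; Column: {C2, C5}.

C2, C5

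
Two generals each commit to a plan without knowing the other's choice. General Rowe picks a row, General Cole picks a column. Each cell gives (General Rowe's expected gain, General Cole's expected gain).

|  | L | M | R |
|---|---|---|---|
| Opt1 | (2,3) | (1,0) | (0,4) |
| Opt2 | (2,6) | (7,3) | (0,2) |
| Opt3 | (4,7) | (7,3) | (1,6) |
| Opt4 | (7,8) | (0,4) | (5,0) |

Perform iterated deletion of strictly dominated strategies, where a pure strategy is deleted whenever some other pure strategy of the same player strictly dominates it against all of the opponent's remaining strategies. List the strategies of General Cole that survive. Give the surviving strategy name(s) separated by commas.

For General Rowe, Opt3 strictly dominates Opt1 on the remaining columns (L: 4>2, M: 7>1, R: 1>0); eliminate Opt1.
Column M is eliminated: L beats it against every remaining row (Opt2: 6>3, Opt3: 7>3, Opt4: 8>4).
General Rowe's strategy Opt2 is strictly dominated by Opt3 (L: 4>2, R: 1>0) and is removed.
General Rowe's strategy Opt3 is strictly dominated by Opt4 (L: 7>4, R: 5>1) and is removed.
For General Cole, L strictly dominates R on the remaining rows (Opt4: 8>0); eliminate R.
Among the remaining strategies, none is strictly dominated by another pure strategy of the same player, so the elimination stops.
Surviving strategies — General Rowe: {Opt4}; General Cole: {L}.

L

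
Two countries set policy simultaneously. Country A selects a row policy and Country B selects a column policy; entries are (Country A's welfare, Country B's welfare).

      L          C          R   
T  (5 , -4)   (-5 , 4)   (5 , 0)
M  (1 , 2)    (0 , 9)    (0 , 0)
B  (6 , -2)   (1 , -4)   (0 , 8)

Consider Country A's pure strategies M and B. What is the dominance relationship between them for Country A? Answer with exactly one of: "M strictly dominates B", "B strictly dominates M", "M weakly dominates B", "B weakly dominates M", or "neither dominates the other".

M's payoffs vs B's, by Country B's action — L: 1<6, C: 0<1, R: 0=0.
B is at least as good everywhere and strictly better somewhere (tied at R), so B weakly dominates M.

B weakly dominates M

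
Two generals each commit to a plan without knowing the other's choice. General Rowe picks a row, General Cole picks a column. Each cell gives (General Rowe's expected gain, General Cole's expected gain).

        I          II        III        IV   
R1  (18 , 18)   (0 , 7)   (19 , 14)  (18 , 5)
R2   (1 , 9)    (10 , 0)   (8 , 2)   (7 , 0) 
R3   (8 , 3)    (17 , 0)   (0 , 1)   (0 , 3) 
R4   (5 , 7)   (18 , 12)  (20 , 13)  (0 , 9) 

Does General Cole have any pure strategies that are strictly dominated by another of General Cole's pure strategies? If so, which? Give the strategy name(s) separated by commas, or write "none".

II

Nothing dominates I: II at R1 (18>7); III at R1 (18>14); IV at R1 (18>5).
III strictly dominates II — R1: 14>7, R2: 2>0, R3: 1>0, R4: 13>12.
Nothing dominates III: I at R4 (13>7); II at R1 (14>7); IV at R1 (14>5).
Nothing dominates IV: I at R3 (3=3); II at R2 (0=0); III at R3 (3>1).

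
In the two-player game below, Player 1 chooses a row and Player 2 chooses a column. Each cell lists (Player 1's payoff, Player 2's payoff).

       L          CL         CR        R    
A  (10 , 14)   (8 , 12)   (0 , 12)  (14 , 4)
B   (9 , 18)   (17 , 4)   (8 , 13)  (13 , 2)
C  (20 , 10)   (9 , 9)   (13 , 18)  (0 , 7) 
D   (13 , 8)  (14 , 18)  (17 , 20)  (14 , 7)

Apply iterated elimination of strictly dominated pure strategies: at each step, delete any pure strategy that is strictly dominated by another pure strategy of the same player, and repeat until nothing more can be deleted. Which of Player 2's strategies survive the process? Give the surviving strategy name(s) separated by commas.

CR

Player 2's strategy R is strictly dominated by L (A: 14>4, B: 18>2, C: 10>7, D: 8>7) and is removed.
Row A is eliminated: C beats it against every remaining column (L: 20>10, CL: 9>8, CR: 13>0).
Player 2's strategy CL is strictly dominated by CR (B: 13>4, C: 18>9, D: 20>18) and is removed.
Row B is eliminated: C beats it against every remaining column (L: 20>9, CR: 13>8).
Column L is eliminated: CR beats it against every remaining row (C: 18>10, D: 20>8).
Row C is eliminated: D beats it against every remaining column (CR: 17>13).
Among the remaining strategies, none is strictly dominated by another pure strategy of the same player, so the elimination stops.
Surviving strategies — Player 1: {D}; Player 2: {CR}.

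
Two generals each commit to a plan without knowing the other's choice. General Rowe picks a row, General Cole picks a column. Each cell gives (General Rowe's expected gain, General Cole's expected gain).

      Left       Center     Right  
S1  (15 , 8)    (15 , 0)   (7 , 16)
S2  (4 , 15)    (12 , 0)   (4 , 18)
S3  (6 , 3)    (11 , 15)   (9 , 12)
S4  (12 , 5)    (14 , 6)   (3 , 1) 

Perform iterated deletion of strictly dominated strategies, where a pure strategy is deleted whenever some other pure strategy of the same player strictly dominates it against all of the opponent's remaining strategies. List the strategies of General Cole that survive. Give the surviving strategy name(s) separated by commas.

For General Rowe, S1 strictly dominates S2 on the remaining columns (Left: 15>4, Center: 15>12, Right: 7>4); eliminate S2.
General Rowe's strategy S4 is strictly dominated by S1 (Left: 15>12, Center: 15>14, Right: 7>3) and is removed.
For General Cole, Right strictly dominates Left on the remaining rows (S1: 16>8, S3: 12>3); eliminate Left.
Among the remaining strategies, none is strictly dominated by another pure strategy of the same player, so the elimination stops.
Surviving strategies — General Rowe: {S1, S3}; General Cole: {Center, Right}.

Center, Right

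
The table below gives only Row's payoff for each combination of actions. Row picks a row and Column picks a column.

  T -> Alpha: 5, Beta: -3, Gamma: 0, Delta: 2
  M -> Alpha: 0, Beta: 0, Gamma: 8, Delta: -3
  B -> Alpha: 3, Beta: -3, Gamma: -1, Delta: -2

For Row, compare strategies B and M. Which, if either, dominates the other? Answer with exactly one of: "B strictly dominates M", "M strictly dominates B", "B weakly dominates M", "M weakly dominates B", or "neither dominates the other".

neither dominates the other

B's payoffs vs M's, by Column's action — Alpha: 3>0, Beta: -3<0, Gamma: -1<8, Delta: -2>-3.
B does better at Alpha, Delta but worse at Beta, Gamma; neither strategy dominates the other.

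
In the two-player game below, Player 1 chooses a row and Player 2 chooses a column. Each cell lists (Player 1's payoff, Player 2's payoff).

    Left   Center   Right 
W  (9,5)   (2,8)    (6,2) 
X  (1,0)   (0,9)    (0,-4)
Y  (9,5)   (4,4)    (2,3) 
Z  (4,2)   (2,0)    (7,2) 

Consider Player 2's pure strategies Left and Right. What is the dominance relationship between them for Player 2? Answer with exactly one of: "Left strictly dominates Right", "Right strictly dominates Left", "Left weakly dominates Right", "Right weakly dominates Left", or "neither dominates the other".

Compare Left to Right across every action of Player 1: W: 5>2, X: 0>-4, Y: 5>3, Z: 2=2.
Left is at least as good everywhere and strictly better somewhere (tied only at Z), so Left weakly but not strictly dominates Right.

Left weakly dominates Right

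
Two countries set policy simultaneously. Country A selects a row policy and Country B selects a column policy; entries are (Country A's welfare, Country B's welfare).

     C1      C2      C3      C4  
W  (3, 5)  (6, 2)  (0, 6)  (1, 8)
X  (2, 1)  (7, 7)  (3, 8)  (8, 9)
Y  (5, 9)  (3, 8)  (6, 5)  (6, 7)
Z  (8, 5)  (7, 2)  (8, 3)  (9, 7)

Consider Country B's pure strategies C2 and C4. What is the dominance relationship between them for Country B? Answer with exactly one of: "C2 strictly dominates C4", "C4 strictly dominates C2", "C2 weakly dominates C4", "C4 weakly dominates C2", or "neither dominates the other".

neither dominates the other

Compare C2 to C4 across each opponent action: W: 2<8, X: 7<9, Y: 8>7, Z: 2<7.
C2 does better at Y but worse at W, X, Z; neither strategy dominates the other.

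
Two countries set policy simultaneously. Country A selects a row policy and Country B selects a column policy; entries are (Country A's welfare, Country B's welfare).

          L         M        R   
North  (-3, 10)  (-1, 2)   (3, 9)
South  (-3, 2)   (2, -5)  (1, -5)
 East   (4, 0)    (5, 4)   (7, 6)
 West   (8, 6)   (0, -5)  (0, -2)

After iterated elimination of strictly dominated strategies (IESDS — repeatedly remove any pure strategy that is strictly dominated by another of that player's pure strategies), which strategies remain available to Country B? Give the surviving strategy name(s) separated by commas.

L, R

Row North is eliminated: East beats it against every remaining column (L: 4>-3, M: 5>-1, R: 7>3).
For Country A, East strictly dominates South on the remaining columns (L: 4>-3, M: 5>2, R: 7>1); eliminate South.
Column M is eliminated: R beats it against every remaining row (East: 6>4, West: -2>-5).
Among the remaining strategies, none is strictly dominated by another pure strategy of the same player, so the elimination stops.
Surviving strategies — Country A: {East, West}; Country B: {L, R}.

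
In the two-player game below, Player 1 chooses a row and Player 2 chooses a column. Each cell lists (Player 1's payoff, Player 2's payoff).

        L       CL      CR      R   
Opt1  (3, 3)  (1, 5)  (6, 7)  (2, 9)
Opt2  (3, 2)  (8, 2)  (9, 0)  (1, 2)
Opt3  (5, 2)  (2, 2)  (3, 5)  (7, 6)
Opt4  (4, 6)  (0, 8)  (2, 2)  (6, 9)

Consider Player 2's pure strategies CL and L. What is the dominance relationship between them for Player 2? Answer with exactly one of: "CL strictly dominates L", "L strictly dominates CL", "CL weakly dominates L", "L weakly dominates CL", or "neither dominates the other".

CL's payoffs vs L's, by Player 1's action — Opt1: 5>3, Opt2: 2=2, Opt3: 2=2, Opt4: 8>6.
CL is at least as good everywhere and strictly better somewhere (tied only at Opt2, Opt3), so CL weakly but not strictly dominates L.

CL weakly dominates L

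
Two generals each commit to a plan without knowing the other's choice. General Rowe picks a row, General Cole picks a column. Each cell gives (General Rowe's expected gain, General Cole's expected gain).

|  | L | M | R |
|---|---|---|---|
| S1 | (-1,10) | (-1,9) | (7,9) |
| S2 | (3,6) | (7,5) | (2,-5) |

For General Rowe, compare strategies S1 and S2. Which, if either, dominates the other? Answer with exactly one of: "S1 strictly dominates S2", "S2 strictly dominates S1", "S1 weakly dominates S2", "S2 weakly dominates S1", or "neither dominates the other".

neither dominates the other

Compare S1 to S2 across every action of General Cole: L: -1<3, M: -1<7, R: 7>2.
S1 does better at R but worse at L, M; neither strategy dominates the other.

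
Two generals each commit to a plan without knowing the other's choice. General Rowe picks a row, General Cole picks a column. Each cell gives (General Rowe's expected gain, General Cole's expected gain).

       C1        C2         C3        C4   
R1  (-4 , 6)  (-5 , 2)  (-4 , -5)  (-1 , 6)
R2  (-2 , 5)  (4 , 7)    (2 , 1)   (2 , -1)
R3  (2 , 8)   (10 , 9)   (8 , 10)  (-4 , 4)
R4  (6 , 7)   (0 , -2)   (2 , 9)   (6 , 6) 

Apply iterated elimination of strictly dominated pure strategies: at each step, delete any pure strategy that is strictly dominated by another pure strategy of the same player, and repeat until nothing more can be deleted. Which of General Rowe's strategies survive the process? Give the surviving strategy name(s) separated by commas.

For General Rowe, R2 strictly dominates R1 on the remaining columns (C1: -2>-4, C2: 4>-5, C3: 2>-4, C4: 2>-1); eliminate R1.
General Cole's strategy C4 is strictly dominated by C1 (R2: 5>-1, R3: 8>4, R4: 7>6) and is removed.
Row R2 is eliminated: R3 beats it against every remaining column (C1: 2>-2, C2: 10>4, C3: 8>2).
Column C1 is eliminated: C3 beats it against every remaining row (R3: 10>8, R4: 9>7).
General Rowe's strategy R4 is strictly dominated by R3 (C2: 10>0, C3: 8>2) and is removed.
Column C2 is eliminated: C3 beats it against every remaining row (R3: 10>9).
Among the remaining strategies, none is strictly dominated by another pure strategy of the same player, so the elimination stops.
Surviving strategies — General Rowe: {R3}; General Cole: {C3}.

R3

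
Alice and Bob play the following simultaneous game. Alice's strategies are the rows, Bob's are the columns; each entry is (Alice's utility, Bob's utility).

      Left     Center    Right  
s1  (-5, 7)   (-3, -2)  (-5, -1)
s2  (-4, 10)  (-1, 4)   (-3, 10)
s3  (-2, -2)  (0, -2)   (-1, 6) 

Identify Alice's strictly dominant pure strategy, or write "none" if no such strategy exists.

s3 vs s1: Left: -2>-5, Center: 0>-3, Right: -1>-5.
s3 vs s2: Left: -2>-4, Center: 0>-1, Right: -1>-3.
s3 strictly beats every other strategy against every opponent action, so it is strictly dominant.

s3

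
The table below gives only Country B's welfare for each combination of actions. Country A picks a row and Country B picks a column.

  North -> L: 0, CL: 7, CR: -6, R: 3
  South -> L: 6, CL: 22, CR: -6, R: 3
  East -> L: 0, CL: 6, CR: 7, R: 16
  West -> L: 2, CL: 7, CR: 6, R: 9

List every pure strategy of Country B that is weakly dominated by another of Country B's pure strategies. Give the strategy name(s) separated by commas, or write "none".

L, CR

L: dominated, since CL does at least as well everywhere (North: 7>0, South: 22>6, East: 6>0, West: 7>2).
CL: no other strategy beats it everywhere (L at North (7>0); CR at North (7>-6); R at North (7>3)).
CR: dominated, since R does at least as well everywhere (North: 3>-6, South: 3>-6, East: 16>7, West: 9>6).
Nothing dominates R: L at North (3>0); CL at East (16>6); CR at North (3>-6).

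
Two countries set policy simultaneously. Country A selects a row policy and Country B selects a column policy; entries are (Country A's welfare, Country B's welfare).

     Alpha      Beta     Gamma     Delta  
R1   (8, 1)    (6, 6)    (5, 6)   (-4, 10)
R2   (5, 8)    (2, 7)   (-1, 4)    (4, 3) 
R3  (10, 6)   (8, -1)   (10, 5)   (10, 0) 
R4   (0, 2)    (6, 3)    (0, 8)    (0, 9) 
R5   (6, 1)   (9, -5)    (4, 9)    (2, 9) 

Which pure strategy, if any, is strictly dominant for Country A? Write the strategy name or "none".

R1 fails to dominate R2 at Delta (-4<4).
R2 fails to dominate R1 at Alpha (5<8).
R3 fails to dominate R5 at Beta (8<9).
R4 fails to dominate R1 at Alpha (0<8).
R5 fails to dominate R1 at Alpha (6<8).
No single strategy dominates all the others.

none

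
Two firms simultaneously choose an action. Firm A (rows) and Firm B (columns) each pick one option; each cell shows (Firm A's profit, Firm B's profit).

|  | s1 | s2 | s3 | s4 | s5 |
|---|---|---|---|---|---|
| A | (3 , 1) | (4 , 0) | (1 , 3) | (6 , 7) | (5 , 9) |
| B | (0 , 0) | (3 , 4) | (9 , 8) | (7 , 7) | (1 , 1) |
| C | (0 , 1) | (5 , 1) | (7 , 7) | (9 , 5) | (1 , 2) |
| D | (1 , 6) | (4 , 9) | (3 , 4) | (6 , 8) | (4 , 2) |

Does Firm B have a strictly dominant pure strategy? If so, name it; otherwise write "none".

s1 fails to dominate s2 at B (0<4).
s2 fails to dominate s1 at A (0<1).
s3 fails to dominate s1 at D (4<6).
s4 fails to dominate s2 at D (8<9).
s5 fails to dominate s1 at D (2<6).
No single strategy dominates all the others.

none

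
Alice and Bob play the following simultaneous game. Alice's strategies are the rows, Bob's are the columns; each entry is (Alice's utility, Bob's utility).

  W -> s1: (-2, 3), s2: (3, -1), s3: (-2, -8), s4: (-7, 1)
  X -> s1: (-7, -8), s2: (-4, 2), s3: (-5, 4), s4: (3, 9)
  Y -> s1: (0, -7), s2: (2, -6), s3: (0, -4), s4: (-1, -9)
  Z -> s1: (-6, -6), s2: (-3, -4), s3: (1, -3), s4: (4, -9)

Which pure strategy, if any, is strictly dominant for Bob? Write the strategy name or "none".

s1 fails to dominate s2 at X (-8<2).
s2 fails to dominate s1 at W (-1<3).
s3 fails to dominate s1 at W (-8<3).
s4 fails to dominate s1 at W (1<3).
No single strategy dominates all the others.

none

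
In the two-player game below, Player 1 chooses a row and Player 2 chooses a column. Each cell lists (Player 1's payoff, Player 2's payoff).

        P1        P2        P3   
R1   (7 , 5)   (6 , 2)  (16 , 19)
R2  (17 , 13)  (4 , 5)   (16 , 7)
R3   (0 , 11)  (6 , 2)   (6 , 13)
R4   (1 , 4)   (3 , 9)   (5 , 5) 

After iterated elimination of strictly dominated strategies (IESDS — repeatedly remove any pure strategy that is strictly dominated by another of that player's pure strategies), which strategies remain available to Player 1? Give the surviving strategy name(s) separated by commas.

For Player 1, R1 strictly dominates R4 on the remaining columns (P1: 7>1, P2: 6>3, P3: 16>5); eliminate R4.
Column P2 is eliminated: P1 beats it against every remaining row (R1: 5>2, R2: 13>5, R3: 11>2).
Player 1's strategy R3 is strictly dominated by R1 (P1: 7>0, P3: 16>6) and is removed.
Among the remaining strategies, none is strictly dominated by another pure strategy of the same player, so the elimination stops.
Surviving strategies — Player 1: {R1, R2}; Player 2: {P1, P3}.

R1, R2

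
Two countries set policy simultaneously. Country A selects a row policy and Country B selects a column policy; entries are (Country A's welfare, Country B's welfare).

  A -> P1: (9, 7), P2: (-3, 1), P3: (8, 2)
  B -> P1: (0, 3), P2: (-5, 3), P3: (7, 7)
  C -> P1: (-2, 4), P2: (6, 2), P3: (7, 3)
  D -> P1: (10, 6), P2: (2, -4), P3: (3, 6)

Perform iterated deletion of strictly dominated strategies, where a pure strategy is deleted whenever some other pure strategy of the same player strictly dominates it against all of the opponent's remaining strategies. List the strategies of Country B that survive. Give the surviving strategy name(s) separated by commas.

For Country A, A strictly dominates B on the remaining columns (P1: 9>0, P2: -3>-5, P3: 8>7); eliminate B.
Column P2 is eliminated: P1 beats it against every remaining row (A: 7>1, C: 4>2, D: 6>-4).
Row C is eliminated: A beats it against every remaining column (P1: 9>-2, P3: 8>7).
Among the remaining strategies, none is strictly dominated by another pure strategy of the same player, so the elimination stops.
Surviving strategies — Country A: {A, D}; Country B: {P1, P3}.

P1, P3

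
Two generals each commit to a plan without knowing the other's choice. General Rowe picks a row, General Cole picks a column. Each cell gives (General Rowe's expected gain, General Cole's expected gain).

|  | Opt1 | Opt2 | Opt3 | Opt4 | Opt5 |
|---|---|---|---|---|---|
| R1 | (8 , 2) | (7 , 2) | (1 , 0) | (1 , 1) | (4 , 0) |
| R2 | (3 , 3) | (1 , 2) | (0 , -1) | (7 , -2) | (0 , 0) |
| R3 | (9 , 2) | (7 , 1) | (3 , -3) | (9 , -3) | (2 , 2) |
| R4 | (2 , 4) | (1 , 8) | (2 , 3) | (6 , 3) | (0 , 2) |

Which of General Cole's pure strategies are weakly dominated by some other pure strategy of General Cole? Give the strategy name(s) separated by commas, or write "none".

Opt3, Opt4, Opt5

Opt1: no other strategy beats it everywhere (Opt2 at R2 (3>2); Opt3 at R1 (2>0); Opt4 at R1 (2>1); Opt5 at R1 (2>0)).
Nothing dominates Opt2: Opt1 at R4 (8>4); Opt3 at R1 (2>0); Opt4 at R1 (2>1); Opt5 at R1 (2>0).
Opt1 weakly dominates Opt3 — R1: 2>0, R2: 3>-1, R3: 2>-3, R4: 4>3.
Opt4 is weakly dominated by Opt1 (R1: 2>1, R2: 3>-2, R3: 2>-3, R4: 4>3).
Opt5: dominated, since Opt1 does at least as well everywhere (R1: 2>0, R2: 3>0, R3: 2=2, R4: 4>2).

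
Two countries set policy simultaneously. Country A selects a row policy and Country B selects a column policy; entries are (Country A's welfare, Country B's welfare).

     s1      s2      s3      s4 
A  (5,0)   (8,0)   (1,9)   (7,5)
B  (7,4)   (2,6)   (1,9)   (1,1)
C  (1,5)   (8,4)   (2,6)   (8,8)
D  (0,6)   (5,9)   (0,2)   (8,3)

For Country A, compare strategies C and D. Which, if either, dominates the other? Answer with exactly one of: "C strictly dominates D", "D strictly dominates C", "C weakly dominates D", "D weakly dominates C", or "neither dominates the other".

Compare C to D across every action of Country B: s1: 1>0, s2: 8>5, s3: 2>0, s4: 8=8.
C is at least as good everywhere and strictly better somewhere (tied only at s4), so C weakly but not strictly dominates D.

C weakly dominates D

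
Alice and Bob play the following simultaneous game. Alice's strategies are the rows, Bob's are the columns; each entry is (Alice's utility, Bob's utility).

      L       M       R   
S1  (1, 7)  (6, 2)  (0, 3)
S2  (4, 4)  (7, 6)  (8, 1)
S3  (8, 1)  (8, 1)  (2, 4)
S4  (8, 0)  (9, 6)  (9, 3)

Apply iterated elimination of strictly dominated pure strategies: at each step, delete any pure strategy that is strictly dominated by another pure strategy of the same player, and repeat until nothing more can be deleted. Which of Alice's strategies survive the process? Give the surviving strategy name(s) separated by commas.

S4

For Alice, S2 strictly dominates S1 on the remaining columns (L: 4>1, M: 7>6, R: 8>0); eliminate S1.
For Alice, S4 strictly dominates S2 on the remaining columns (L: 8>4, M: 9>7, R: 9>8); eliminate S2.
Bob's strategy L is strictly dominated by R (S3: 4>1, S4: 3>0) and is removed.
Alice's strategy S3 is strictly dominated by S4 (M: 9>8, R: 9>2) and is removed.
For Bob, M strictly dominates R on the remaining rows (S4: 6>3); eliminate R.
Among the remaining strategies, none is strictly dominated by another pure strategy of the same player, so the elimination stops.
Surviving strategies — Alice: {S4}; Bob: {M}.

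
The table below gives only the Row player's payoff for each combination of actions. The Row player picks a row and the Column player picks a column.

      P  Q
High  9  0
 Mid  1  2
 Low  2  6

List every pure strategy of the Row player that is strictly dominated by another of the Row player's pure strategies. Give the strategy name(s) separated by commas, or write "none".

Mid

High: no other strategy beats it everywhere (Mid at P (9>1); Low at P (9>2)).
Mid: dominated, since Low does at least as well everywhere (P: 2>1, Q: 6>2).
Low is not dominated — it holds its own against High at Q (6>0); Mid at P (2>1).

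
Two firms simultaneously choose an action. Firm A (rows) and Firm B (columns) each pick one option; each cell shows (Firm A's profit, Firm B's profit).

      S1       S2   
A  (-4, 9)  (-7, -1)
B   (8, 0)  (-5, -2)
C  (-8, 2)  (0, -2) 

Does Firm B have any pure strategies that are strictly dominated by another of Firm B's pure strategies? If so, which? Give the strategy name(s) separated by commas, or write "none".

S1: no other strategy beats it everywhere (S2 at A (9>-1)).
S2 is strictly dominated by S1 (A: 9>-1, B: 0>-2, C: 2>-2).

S2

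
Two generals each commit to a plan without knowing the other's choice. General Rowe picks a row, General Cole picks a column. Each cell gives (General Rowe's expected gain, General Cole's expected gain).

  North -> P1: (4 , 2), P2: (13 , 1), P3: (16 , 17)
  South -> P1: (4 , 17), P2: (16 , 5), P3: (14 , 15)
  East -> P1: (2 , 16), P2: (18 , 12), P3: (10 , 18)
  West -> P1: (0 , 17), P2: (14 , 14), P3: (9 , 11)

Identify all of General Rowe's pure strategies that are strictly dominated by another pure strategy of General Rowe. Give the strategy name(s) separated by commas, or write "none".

West

Nothing dominates North: South at P1 (4=4); East at P1 (4>2); West at P1 (4>0).
South is not dominated — it holds its own against North at P1 (4=4); East at P1 (4>2); West at P1 (4>0).
East is not dominated — it holds its own against North at P2 (18>13); South at P2 (18>16); West at P1 (2>0).
West: dominated, since South does at least as well everywhere (P1: 4>0, P2: 16>14, P3: 14>9).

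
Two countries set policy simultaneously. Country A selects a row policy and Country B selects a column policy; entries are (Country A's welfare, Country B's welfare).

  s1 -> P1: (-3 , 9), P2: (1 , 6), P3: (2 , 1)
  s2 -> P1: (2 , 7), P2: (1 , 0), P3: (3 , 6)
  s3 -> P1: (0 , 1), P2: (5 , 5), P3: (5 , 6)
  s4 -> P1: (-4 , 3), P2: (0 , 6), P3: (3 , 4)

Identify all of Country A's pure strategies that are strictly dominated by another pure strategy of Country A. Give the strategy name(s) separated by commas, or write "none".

s1, s4

s1: dominated, since s3 does at least as well everywhere (P1: 0>-3, P2: 5>1, P3: 5>2).
s2: no other strategy beats it everywhere (s1 at P1 (2>-3); s3 at P1 (2>0); s4 at P1 (2>-4)).
s3: no other strategy beats it everywhere (s1 at P1 (0>-3); s2 at P2 (5>1); s4 at P1 (0>-4)).
s3 strictly dominates s4 — P1: 0>-4, P2: 5>0, P3: 5>3.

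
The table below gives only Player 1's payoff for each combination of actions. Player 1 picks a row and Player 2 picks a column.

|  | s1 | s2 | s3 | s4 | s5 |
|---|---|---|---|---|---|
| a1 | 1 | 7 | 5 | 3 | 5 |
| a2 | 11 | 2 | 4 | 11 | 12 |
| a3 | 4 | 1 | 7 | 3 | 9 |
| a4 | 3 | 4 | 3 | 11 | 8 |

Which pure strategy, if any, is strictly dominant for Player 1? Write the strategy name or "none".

none

a1 fails to dominate a2 at s1 (1<11).
a2 fails to dominate a1 at s2 (2<7).
a3 fails to dominate a1 at s2 (1<7).
a4 fails to dominate a1 at s2 (4<7).
No single strategy dominates all the others.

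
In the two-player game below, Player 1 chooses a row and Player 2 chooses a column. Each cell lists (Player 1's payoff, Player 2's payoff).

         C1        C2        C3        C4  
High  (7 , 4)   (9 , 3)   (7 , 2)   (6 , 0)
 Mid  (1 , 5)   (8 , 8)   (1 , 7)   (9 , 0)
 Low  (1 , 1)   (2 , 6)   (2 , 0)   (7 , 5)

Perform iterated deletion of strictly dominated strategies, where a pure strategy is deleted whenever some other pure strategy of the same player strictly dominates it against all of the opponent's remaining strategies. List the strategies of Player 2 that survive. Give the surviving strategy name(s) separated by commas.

C1

Player 2's strategy C3 is strictly dominated by C2 (High: 3>2, Mid: 8>7, Low: 6>0) and is removed.
Column C4 is eliminated: C2 beats it against every remaining row (High: 3>0, Mid: 8>0, Low: 6>5).
Row Mid is eliminated: High beats it against every remaining column (C1: 7>1, C2: 9>8).
Row Low is eliminated: High beats it against every remaining column (C1: 7>1, C2: 9>2).
For Player 2, C1 strictly dominates C2 on the remaining rows (High: 4>3); eliminate C2.
Among the remaining strategies, none is strictly dominated by another pure strategy of the same player, so the elimination stops.
Surviving strategies — Player 1: {High}; Player 2: {C1}.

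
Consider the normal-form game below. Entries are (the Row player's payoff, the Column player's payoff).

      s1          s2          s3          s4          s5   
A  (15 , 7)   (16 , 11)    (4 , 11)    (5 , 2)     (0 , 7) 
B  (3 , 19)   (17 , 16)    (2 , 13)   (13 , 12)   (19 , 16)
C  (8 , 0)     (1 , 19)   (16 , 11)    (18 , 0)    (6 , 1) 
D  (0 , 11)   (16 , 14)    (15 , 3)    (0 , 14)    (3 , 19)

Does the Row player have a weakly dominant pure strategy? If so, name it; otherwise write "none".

A fails to dominate B at s2 (16<17).
B fails to dominate A at s1 (3<15).
C fails to dominate A at s1 (8<15).
D fails to dominate A at s1 (0<15).
No single strategy dominates all the others.

none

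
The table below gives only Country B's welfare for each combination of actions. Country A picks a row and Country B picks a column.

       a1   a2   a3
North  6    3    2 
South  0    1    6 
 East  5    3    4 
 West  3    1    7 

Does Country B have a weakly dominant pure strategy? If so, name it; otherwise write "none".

none

a1 fails to dominate a2 at South (0<1).
a2 fails to dominate a1 at North (3<6).
a3 fails to dominate a1 at North (2<6).
No single strategy dominates all the others.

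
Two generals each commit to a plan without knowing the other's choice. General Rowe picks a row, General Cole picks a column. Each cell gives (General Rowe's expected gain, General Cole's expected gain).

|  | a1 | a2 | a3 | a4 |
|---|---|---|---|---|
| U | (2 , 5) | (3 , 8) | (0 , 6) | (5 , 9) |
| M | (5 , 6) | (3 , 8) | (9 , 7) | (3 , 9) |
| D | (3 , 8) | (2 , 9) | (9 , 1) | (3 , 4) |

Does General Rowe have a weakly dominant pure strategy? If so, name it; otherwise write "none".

U fails to dominate M at a1 (2<5).
M fails to dominate U at a4 (3<5).
D fails to dominate U at a2 (2<3).
No single strategy dominates all the others.

none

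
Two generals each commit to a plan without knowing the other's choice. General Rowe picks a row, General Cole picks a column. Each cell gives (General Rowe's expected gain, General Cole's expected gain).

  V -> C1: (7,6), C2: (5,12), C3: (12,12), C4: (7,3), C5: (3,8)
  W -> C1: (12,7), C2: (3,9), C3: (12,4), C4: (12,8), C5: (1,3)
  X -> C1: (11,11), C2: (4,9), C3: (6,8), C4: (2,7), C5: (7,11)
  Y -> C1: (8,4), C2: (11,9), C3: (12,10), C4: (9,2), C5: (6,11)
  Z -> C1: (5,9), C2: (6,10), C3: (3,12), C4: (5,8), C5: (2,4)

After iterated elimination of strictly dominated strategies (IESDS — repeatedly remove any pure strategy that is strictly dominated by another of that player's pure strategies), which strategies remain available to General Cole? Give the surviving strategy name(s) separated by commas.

Row Z is eliminated: Y beats it against every remaining column (C1: 8>5, C2: 11>6, C3: 12>3, C4: 9>5, C5: 6>2).
For General Cole, C2 strictly dominates C4 on the remaining rows (V: 12>3, W: 9>8, X: 9>7, Y: 9>2); eliminate C4.
Among the remaining strategies, none is strictly dominated by another pure strategy of the same player, so the elimination stops.
Surviving strategies — General Rowe: {V, W, X, Y}; General Cole: {C1, C2, C3, C5}.

C1, C2, C3, C5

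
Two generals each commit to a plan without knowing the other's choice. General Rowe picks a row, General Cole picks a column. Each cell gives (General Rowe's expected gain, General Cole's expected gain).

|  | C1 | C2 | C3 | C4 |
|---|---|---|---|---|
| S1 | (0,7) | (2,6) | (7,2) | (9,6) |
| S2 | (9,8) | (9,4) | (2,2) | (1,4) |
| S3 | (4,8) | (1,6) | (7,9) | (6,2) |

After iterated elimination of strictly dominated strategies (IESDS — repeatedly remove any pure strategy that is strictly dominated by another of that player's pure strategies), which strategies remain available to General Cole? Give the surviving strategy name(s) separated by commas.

C1, C3

General Cole's strategy C2 is strictly dominated by C1 (S1: 7>6, S2: 8>4, S3: 8>6) and is removed.
Column C4 is eliminated: C1 beats it against every remaining row (S1: 7>6, S2: 8>4, S3: 8>2).
Among the remaining strategies, none is strictly dominated by another pure strategy of the same player, so the elimination stops.
Surviving strategies — General Rowe: {S1, S2, S3}; General Cole: {C1, C3}.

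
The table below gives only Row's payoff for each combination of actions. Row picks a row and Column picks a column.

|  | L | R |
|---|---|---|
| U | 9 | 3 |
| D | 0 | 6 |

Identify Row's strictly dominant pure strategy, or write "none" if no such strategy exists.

none

U fails to dominate D at R (3<6).
D fails to dominate U at L (0<9).
No single strategy dominates all the others.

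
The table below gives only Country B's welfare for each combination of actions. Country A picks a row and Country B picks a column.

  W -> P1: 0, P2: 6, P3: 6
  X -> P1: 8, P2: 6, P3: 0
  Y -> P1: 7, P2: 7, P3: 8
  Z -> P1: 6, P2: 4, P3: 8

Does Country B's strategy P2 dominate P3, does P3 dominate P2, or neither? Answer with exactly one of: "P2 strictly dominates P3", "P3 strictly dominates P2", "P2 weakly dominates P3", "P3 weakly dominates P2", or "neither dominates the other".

neither dominates the other

P2's payoffs vs P3's, by Country A's action — W: 6=6, X: 6>0, Y: 7<8, Z: 4<8.
P2 does better at X but worse at Y, Z; neither strategy dominates the other.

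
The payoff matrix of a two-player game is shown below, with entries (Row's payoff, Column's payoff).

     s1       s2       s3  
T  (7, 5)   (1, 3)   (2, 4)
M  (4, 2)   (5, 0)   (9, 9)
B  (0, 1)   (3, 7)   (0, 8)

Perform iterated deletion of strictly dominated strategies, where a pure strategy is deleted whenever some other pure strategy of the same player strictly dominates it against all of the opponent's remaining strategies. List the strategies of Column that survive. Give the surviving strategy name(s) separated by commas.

s1, s3

Row's strategy B is strictly dominated by M (s1: 4>0, s2: 5>3, s3: 9>0) and is removed.
Column's strategy s2 is strictly dominated by s1 (T: 5>3, M: 2>0) and is removed.
Among the remaining strategies, none is strictly dominated by another pure strategy of the same player, so the elimination stops.
Surviving strategies — Row: {T, M}; Column: {s1, s3}.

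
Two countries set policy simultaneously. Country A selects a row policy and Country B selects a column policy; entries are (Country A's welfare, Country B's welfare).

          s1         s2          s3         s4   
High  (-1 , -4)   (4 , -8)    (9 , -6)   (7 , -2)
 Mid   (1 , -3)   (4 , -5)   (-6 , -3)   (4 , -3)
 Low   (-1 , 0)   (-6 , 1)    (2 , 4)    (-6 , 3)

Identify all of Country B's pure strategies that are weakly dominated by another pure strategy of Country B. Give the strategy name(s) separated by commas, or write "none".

s1, s2

s1: dominated, since s4 does at least as well everywhere (High: -2>-4, Mid: -3=-3, Low: 3>0).
s2 is weakly dominated by s3 (High: -6>-8, Mid: -3>-5, Low: 4>1).
Nothing dominates s3: s1 at Low (4>0); s2 at High (-6>-8); s4 at Low (4>3).
s4 is not dominated — it holds its own against s1 at High (-2>-4); s2 at High (-2>-8); s3 at High (-2>-6).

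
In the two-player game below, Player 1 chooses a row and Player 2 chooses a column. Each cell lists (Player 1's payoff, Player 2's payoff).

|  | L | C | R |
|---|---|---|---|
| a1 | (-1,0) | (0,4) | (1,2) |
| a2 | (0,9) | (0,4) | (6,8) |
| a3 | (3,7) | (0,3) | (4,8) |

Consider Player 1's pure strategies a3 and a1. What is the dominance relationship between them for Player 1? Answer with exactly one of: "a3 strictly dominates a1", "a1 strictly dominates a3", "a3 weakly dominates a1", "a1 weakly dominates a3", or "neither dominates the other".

a3 weakly dominates a1

a3's payoffs vs a1's, by Player 2's action — L: 3>-1, C: 0=0, R: 4>1.
a3 is at least as good everywhere and strictly better somewhere (tied only at C), so a3 weakly but not strictly dominates a1.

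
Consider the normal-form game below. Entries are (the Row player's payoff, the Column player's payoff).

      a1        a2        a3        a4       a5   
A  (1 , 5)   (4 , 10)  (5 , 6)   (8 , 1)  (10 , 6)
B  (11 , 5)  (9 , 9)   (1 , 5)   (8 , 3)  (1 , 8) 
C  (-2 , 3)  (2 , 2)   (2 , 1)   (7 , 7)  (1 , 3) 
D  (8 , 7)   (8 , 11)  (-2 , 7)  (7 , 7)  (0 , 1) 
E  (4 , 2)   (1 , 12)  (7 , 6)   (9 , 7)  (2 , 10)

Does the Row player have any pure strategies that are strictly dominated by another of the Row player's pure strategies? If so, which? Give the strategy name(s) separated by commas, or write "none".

C, D

A is not dominated — it holds its own against B at a3 (5>1); C at a1 (1>-2); D at a3 (5>-2); E at a2 (4>1).
B is not dominated — it holds its own against A at a1 (11>1); C at a1 (11>-2); D at a1 (11>8); E at a1 (11>4).
C: dominated, since A does at least as well everywhere (a1: 1>-2, a2: 4>2, a3: 5>2, a4: 8>7, a5: 10>1).
B strictly dominates D — a1: 11>8, a2: 9>8, a3: 1>-2, a4: 8>7, a5: 1>0.
E is not dominated — it holds its own against A at a1 (4>1); B at a3 (7>1); C at a1 (4>-2); D at a3 (7>-2).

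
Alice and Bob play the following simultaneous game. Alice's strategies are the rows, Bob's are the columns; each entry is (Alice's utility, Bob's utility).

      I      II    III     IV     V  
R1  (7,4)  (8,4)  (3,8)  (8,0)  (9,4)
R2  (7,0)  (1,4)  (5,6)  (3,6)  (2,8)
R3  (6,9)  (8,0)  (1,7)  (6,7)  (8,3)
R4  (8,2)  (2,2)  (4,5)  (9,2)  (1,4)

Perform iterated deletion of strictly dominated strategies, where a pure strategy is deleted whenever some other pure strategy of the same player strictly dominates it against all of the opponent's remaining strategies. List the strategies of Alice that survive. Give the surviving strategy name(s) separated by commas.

R1, R2

For Bob, III strictly dominates II on the remaining rows (R1: 8>4, R2: 6>4, R3: 7>0, R4: 5>2); eliminate II.
For Alice, R1 strictly dominates R3 on the remaining columns (I: 7>6, III: 3>1, IV: 8>6, V: 9>8); eliminate R3.
Column I is eliminated: III beats it against every remaining row (R1: 8>4, R2: 6>0, R4: 5>2).
Column IV is eliminated: V beats it against every remaining row (R1: 4>0, R2: 8>6, R4: 4>2).
For Alice, R2 strictly dominates R4 on the remaining columns (III: 5>4, V: 2>1); eliminate R4.
Among the remaining strategies, none is strictly dominated by another pure strategy of the same player, so the elimination stops.
Surviving strategies — Alice: {R1, R2}; Bob: {III, V}.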